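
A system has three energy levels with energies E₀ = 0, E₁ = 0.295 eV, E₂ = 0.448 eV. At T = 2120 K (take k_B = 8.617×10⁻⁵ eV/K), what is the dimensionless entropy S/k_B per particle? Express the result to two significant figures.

k_BT = 8.617×10⁻⁵ × 2120 K = 0.1827 eV.
Eᵢ/kT = 0, 1.615, 2.452.
Z = Σ e^(−Eᵢ/kT) = e^(−0) + e^(−1.615) + e^(−2.452) = 1.000 + 0.1989 + 0.08612 = 1.285.
⟨E⟩ = Σ EᵢPᵢ = 0.07569 eV.
S/k_B = ln Z + ⟨E⟩/kT = ln(1.285) + 0.07569/0.1827 = 0.2508 + 0.4143 = 0.67.

0.67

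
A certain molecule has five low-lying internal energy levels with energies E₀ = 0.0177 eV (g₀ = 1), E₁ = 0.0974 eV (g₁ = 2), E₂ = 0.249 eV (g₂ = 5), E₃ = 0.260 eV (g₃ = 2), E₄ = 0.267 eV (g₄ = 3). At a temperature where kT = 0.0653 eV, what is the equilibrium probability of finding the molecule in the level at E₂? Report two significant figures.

0.078

Eᵢ/kT = 0.2711, 1.492, 3.813, 3.982, 4.089.
Z = Σ gᵢe^(−Eᵢ/kT) = 1·e^(−0.2711) + 2·e^(−1.492) + 5·e^(−3.813) + 2·e^(−3.982) + 3·e^(−4.089) = 0.7625 + 0.4498 + 0.1104 + 0.03730 + 0.05027 = 1.410.
P₂ = g₂ e^(−E₂/kT) / Z = 0.1104/1.410 = 0.078.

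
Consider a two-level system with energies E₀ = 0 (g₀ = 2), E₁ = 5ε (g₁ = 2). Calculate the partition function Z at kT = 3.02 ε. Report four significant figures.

Eᵢ/kT = 0, 1.65563.
Z = Σ gᵢe^(−Eᵢ/kT) = 2·e^(−0) + 2·e^(−1.65563) = 2.00000 + 0.381943 = 2.38194.

Z = 2.382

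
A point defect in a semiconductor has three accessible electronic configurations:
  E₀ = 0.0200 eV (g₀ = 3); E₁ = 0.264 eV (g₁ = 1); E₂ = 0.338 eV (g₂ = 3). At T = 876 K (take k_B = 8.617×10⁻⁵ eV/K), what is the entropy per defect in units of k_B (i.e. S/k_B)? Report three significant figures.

k_BT = 8.617×10⁻⁵ × 876 K = 0.075485 eV.
Eᵢ/kT = 0.26495, 3.4974, 4.4777.
Z = Σ gᵢe^(−Eᵢ/kT) = 3·e^(−0.26495) + 1·e^(−3.4974) + 3·e^(−4.4777) = 2.3017 + 0.030276 + 0.034079 = 2.3661.
⟨E⟩ = Σ EᵢPᵢ = 0.027702 eV.
S/k_B = ln Z + ⟨E⟩/kT = ln(2.3661) + 0.027702/0.075485 = 0.86124 + 0.36699 = 1.23.

1.23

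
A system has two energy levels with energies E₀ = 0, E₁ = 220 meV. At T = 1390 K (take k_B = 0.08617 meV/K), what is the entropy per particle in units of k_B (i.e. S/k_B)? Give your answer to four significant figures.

k_BT = 0.08617 × 1390 K = 119.776 meV.
Eᵢ/kT = 0, 1.83676.
Z = Σ e^(−Eᵢ/kT) = e^(−0) + e^(−1.83676) = 1.00000 + 0.159333 = 1.15933.
⟨E⟩ = Σ EᵢPᵢ = 30.2358 meV.
S/k_B = ln Z + ⟨E⟩/kT = ln(1.15933) + 30.2358/119.776 = 0.147842 + 0.252436 = 0.4003.

0.4003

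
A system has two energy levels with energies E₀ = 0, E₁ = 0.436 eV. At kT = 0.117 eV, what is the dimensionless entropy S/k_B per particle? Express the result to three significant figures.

0.111

Eᵢ/kT = 0, 3.7265.
Z = Σ e^(−Eᵢ/kT) = e^(−0) + e^(−3.7265) = 1.0000 + 0.024077 = 1.0241.
⟨E⟩ = Σ EᵢPᵢ = 0.010251 eV.
S/k_B = ln Z + ⟨E⟩/kT = ln(1.0241) + 0.010251/0.117 = 0.023814 + 0.087615 = 0.111.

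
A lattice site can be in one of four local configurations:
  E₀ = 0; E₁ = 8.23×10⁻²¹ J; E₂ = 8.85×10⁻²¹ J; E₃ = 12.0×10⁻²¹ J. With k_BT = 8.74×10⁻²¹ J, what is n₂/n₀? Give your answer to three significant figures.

0.363

n₂/n₀ = exp[−(E₂−E₀)/kT] = exp(−(8.85 ×10⁻²¹ J)/(8.74 ×10⁻²¹ J)) = exp(-1.0126) = 0.363.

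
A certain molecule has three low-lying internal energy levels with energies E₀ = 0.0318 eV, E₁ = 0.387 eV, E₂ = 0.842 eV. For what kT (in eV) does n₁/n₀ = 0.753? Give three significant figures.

n₁/n₀ = exp[−(E₁−E₀)/kT] = 0.753.
⇒ (E₁−E₀)/kT = ln(1/0.753) = ln(1.3280) = 0.28367.
kT = 0.3552 eV / 0.28367 = 1.25 eV.

1.25 eV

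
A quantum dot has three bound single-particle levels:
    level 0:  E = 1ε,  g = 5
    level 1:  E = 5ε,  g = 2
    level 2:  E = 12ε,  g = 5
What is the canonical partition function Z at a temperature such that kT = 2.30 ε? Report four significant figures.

Z = 3.492

Eᵢ/kT = 0.434783, 2.17391, 5.21739.
Z = Σ gᵢe^(−Eᵢ/kT) = 5·e^(−0.434783) + 2·e^(−2.17391) + 5·e^(−5.21739) = 3.23703 + 0.227464 + 0.0271073 = 3.49160.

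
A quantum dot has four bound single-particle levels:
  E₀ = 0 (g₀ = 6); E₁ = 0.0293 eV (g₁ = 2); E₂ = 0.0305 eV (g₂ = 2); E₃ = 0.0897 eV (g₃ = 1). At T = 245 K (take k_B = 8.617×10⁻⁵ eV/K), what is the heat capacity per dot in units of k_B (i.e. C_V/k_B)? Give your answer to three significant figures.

k_BT = 8.617×10⁻⁵ × 245 K = 0.021112 eV.
Eᵢ/kT = 0, 1.3878, 1.4447, 4.2488.
Z = Σ gᵢe^(−Eᵢ/kT) = 6·e^(−0) + 2·e^(−1.3878) + 2·e^(−1.4447) + 1·e^(−4.2488) = 6.0000 + 0.49925 + 0.47163 + 0.014281 = 6.9852.
⟨E⟩ = 0.0043368 eV, ⟨E²⟩ = 0.00014062 eV².
C_V/k_B = (⟨E²⟩ − ⟨E⟩²)/(kT)² = (0.00014062 − 0.000018808)/0.00044572 = 0.273.

0.273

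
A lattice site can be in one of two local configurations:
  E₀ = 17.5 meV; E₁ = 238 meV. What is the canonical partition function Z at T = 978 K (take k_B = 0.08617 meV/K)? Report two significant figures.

k_BT = 0.08617 × 978 K = 84.27 meV.
Eᵢ/kT = 0.2077, 2.824.
Z = Σ e^(−Eᵢ/kT) = e^(−0.2077) + e^(−2.824) = 0.8125 + 0.05937 = 0.8719.

Z = 0.87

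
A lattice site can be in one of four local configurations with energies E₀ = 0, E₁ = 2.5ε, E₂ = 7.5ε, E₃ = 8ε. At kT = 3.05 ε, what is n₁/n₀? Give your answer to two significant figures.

n₁/n₀ = exp[−(E₁−E₀)/kT] = exp(−(2.5ε)/(3.05ε)) = exp(-0.8197) = 0.44.

0.44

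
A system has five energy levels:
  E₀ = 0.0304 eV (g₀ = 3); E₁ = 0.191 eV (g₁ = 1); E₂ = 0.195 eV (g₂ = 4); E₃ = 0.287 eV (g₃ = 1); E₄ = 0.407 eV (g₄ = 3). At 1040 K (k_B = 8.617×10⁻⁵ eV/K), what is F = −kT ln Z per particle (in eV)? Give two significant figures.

k_BT = 8.617×10⁻⁵ × 1040 K = 0.08962 eV.
Eᵢ/kT = 0.3392, 2.131, 2.176, 3.202, 4.541.
Z = Σ gᵢe^(−Eᵢ/kT) = 3·e^(−0.3392) + 1·e^(−2.131) + 4·e^(−2.176) + 1·e^(−3.202) + 3·e^(−4.541) = 2.137 + 0.1187 + 0.4540 + 0.04068 + 0.03199 = 2.782.
F = −kT ln Z = −0.08962 × ln(2.782) = −0.08962 × 1.023 = -0.092 eV.

-0.092 eV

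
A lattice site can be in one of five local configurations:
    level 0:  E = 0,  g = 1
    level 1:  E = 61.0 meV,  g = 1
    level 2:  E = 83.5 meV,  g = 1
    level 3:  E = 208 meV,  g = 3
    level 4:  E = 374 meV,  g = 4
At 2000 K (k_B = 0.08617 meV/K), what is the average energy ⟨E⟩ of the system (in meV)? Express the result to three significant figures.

123 meV

k_BT = 0.08617 × 2000 K = 172.34 meV.
Eᵢ/kT = 0, 0.35395, 0.48451, 1.2069, 2.1701.
Z = Σ gᵢe^(−Eᵢ/kT) = 1·e^(−0) + 1·e^(−0.35395) + 1·e^(−0.48451) + 3·e^(−1.2069) + 4·e^(−2.1701) = 1.0000 + 0.70191 + 0.61600 + 0.89737 + 0.45666 = 3.6719.
⟨E⟩ = Σ Eᵢ gᵢe^(−Eᵢ/kT) / Z = (0·1.0000 + 61.0·0.70191 + 83.5·0.61600 + 208·0.89737 + 374·0.45666) / 3.6719 = 123 meV.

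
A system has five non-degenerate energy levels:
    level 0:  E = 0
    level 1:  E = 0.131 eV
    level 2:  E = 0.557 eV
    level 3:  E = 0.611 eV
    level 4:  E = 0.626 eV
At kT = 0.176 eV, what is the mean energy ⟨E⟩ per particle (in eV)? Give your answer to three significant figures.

Eᵢ/kT = 0, 0.74432, 3.1648, 3.4716, 3.5568.
Z = Σ e^(−Eᵢ/kT) = e^(−0) + e^(−0.74432) + e^(−3.1648) + e^(−3.4716) + e^(−3.5568) = 1.0000 + 0.47506 + 0.042223 + 0.031067 + 0.028530 = 1.5769.
⟨E⟩ = Σ Eᵢ e^(−Eᵢ/kT) / Z = (0·1.0000 + 0.131·0.47506 + 0.557·0.042223 + 0.611·0.031067 + 0.626·0.028530) / 1.5769 = 0.0777 eV.

0.0777 eV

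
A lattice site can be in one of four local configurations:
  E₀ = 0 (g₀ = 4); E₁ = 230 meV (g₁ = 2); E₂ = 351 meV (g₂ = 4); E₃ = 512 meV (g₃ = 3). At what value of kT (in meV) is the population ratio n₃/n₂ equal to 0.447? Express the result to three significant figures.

n₃/n₂ = (g₃/g₂) exp[−(E₃−E₂)/kT] = 0.447.
⇒ (E₃−E₂)/kT = ln((3/4)/0.447) = ln(1.6779) = 0.51754.
kT = 161 meV / 0.51754 = 311 meV.

311 meV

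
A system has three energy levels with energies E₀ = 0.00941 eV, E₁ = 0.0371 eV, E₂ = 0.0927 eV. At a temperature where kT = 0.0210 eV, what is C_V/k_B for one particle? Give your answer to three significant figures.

0.483

Eᵢ/kT = 0.44810, 1.7667, 4.4143.
Z = Σ e^(−Eᵢ/kT) = e^(−0.44810) + e^(−1.7667) + e^(−4.4143) = 0.63884 + 0.17090 + 0.012103 = 0.82184.
⟨E⟩ = 0.016395 eV, ⟨E²⟩ = 0.00048160 eV².
C_V/k_B = (⟨E²⟩ − ⟨E⟩²)/(kT)² = (0.00048160 − 0.00026880)/0.00044100 = 0.483.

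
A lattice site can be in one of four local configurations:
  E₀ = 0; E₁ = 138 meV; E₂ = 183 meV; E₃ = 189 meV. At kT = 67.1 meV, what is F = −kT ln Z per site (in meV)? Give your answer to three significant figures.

Eᵢ/kT = 0, 2.0566, 2.7273, 2.8167.
Z = Σ e^(−Eᵢ/kT) = e^(−0) + e^(−2.0566) + e^(−2.7273) + e^(−2.8167) = 1.0000 + 0.12789 + 0.065396 + 0.059803 = 1.2531.
F = −kT ln Z = −67.1 × ln(1.2531) = −67.1 × 0.22562 = -15.1 meV.

-15.1 meV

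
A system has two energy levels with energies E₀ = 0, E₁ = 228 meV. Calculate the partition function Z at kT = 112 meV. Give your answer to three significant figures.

Z = 1.13

Eᵢ/kT = 0, 2.0357.
Z = Σ e^(−Eᵢ/kT) = e^(−0) + e^(−2.0357) = 1.0000 + 0.13059 = 1.1306.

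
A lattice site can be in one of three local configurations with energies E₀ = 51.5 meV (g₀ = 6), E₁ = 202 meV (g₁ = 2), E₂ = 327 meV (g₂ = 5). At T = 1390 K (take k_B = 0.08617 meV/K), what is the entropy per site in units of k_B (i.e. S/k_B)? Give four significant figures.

2.220

k_BT = 0.08617 × 1390 K = 119.776 meV.
Eᵢ/kT = 0.429969, 1.68648, 2.73010.
Z = Σ gᵢe^(−Eᵢ/kT) = 6·e^(−0.429969) + 2·e^(−1.68648) + 5·e^(−2.73010) = 3.90318 + 0.370340 + 0.326064 = 4.59958.
⟨E⟩ = Σ EᵢPᵢ = 83.1479 meV.
S/k_B = ln Z + ⟨E⟩/kT = ln(4.59958) + 83.1479/119.776 = 1.52596 + 0.694195 = 2.220.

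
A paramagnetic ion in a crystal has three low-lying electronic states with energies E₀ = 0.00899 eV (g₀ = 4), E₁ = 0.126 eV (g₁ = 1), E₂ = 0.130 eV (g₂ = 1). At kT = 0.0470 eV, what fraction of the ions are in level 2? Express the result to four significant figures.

Eᵢ/kT = 0.191277, 2.68085, 2.76596.
Z = Σ gᵢe^(−Eᵢ/kT) = 4·e^(−0.191277) + 1·e^(−2.68085) + 1·e^(−2.76596) = 3.30362 + 0.0685049 + 0.0629157 = 3.43504.
P₂ = g₂ e^(−E₂/kT) / Z = 0.0629157/3.43504 = 0.01832.

0.01832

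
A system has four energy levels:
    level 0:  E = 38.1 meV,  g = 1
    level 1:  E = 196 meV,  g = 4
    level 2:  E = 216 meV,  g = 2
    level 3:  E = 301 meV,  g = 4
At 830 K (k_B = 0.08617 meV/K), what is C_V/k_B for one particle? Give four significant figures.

k_BT = 0.08617 × 830 K = 71.5211 meV.
Eᵢ/kT = 0.532710, 2.74045, 3.02009, 4.20855.
Z = Σ gᵢe^(−Eᵢ/kT) = 1·e^(−0.532710) + 4·e^(−2.74045) + 2·e^(−3.02009) + 4·e^(−4.20855) = 0.587012 + 0.258165 + 0.0975937 + 0.0594716 = 1.00224.
⟨E⟩ = 111.696 meV, ⟨E²⟩ = 20665.0 meV².
C_V/k_B = (⟨E²⟩ − ⟨E⟩²)/(kT)² = (20665.0 − 12476.0)/5115.27 = 1.601.

1.601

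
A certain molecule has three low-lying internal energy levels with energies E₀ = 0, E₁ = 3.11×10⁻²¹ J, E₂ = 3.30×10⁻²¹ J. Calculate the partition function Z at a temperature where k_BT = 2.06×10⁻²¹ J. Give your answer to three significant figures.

Eᵢ/kT = 0, 1.5097, 1.6019.
Z = Σ e^(−Eᵢ/kT) = e^(−0) + e^(−1.5097) + e^(−1.6019) = 1.0000 + 0.22098 + 0.20151 = 1.4225.

Z = 1.42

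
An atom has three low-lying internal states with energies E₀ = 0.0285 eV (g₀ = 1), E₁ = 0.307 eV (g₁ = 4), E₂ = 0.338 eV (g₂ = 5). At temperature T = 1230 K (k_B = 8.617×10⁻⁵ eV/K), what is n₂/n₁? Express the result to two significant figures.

k_BT = 8.617×10⁻⁵ × 1230 K = 0.1060 eV.
n₂/n₁ = (g₂/g₁) exp[−(E₂−E₁)/kT] = (5/4) × exp(−(0.031 eV)/(0.1060 eV)) = (5/4) × exp(-0.2925) = 0.93.

0.93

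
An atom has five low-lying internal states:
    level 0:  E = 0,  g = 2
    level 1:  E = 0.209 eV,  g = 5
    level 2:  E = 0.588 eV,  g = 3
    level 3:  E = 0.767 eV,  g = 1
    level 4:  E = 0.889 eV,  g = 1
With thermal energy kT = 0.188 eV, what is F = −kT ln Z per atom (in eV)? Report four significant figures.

Eᵢ/kT = 0, 1.11170, 3.12766, 4.07979, 4.72872.
Z = Σ gᵢe^(−Eᵢ/kT) = 2·e^(−0) + 5·e^(−1.11170) + 3·e^(−3.12766) + 1·e^(−4.07979) + 1·e^(−4.72872) = 2.00000 + 1.64500 + 0.131461 + 0.0169110 + 0.00883778 = 3.80221.
F = −kT ln Z = −0.188 × ln(3.80221) = −0.188 × 1.33558 = -0.2511 eV.

-0.2511 eV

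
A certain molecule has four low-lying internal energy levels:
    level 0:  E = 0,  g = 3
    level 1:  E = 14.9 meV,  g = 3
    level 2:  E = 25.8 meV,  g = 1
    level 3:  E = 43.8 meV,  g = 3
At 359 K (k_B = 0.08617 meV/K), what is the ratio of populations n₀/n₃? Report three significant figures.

4.12

k_BT = 0.08617 × 359 K = 30.935 meV.
n₀/n₃ = (g₀/g₃) exp[−(E₀−E₃)/kT] = (3/3) × exp(−(-43.8 meV)/(30.935 meV)) = (3/3) × exp(1.4159) = 4.12.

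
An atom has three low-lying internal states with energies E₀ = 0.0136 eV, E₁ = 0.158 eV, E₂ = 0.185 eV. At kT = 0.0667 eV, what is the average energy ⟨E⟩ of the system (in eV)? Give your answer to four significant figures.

Eᵢ/kT = 0.203898, 2.36882, 2.77361.
Z = Σ e^(−Eᵢ/kT) = e^(−0.203898) + e^(−2.36882) + e^(−2.77361) = 0.815546 + 0.0935911 + 0.0624362 = 0.971573.
⟨E⟩ = Σ Eᵢ e^(−Eᵢ/kT) / Z = (0.0136·0.815546 + 0.158·0.0935911 + 0.185·0.0624362) / 0.971573 = 0.03852 eV.

0.03852 eV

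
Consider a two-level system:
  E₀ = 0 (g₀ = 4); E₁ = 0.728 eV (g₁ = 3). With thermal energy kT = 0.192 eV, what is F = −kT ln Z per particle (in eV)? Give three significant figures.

Eᵢ/kT = 0, 3.7917.
Z = Σ gᵢe^(−Eᵢ/kT) = 4·e^(−0) + 3·e^(−3.7917) = 4.0000 + 0.067672 = 4.0677.
F = −kT ln Z = −0.192 × ln(4.0677) = −0.192 × 1.4031 = -0.269 eV.

-0.269 eV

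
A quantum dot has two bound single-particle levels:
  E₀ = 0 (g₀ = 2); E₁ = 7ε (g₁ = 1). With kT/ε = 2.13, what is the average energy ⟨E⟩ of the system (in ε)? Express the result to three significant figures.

Eᵢ/kT = 0, 3.2864.
Z = Σ gᵢe^(−Eᵢ/kT) = 2·e^(−0) + 1·e^(−3.2864) = 2.0000 + 0.037388 = 2.0374.
⟨E⟩ = Σ Eᵢ gᵢe^(−Eᵢ/kT) / Z = (0·2.0000 + 7·0.037388) / 2.0374 = 0.128 ε.

0.128 ε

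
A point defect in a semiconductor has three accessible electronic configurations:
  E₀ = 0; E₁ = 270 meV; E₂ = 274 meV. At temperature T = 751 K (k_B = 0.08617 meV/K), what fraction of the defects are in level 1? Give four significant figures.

0.01497

k_BT = 0.08617 × 751 K = 64.7137 meV.
Eᵢ/kT = 0, 4.17222, 4.23403.
Z = Σ e^(−Eᵢ/kT) = e^(−0) + e^(−4.17222) + e^(−4.23403) = 1.00000 + 0.0154180 + 0.0144939 = 1.02991.
P₁ = e^(−E₁/kT) / Z = 0.0154180/1.02991 = 0.01497.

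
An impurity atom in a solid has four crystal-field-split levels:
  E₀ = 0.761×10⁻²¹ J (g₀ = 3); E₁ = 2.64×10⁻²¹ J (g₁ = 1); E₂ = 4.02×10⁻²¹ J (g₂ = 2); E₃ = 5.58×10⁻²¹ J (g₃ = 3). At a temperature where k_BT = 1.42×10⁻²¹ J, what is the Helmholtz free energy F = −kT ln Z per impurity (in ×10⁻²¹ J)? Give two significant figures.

Eᵢ/kT = 0.5359, 1.859, 2.831, 3.930.
Z = Σ gᵢe^(−Eᵢ/kT) = 3·e^(−0.5359) + 1·e^(−1.859) + 2·e^(−2.831) + 3·e^(−3.930) = 1.755 + 0.1558 + 0.1179 + 0.05893 = 2.088.
F = −kT ln Z = −1.42 × ln(2.088) = −1.42 × 0.7362 = -1.0 ×10⁻²¹ J.

-1.0 ×10⁻²¹ J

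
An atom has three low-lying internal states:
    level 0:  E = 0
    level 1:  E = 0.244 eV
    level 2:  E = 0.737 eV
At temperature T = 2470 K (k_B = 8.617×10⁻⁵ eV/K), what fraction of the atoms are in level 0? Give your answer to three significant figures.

k_BT = 8.617×10⁻⁵ × 2470 K = 0.21284 eV.
Eᵢ/kT = 0, 1.1464, 3.4627.
Z = Σ e^(−Eᵢ/kT) = e^(−0) + e^(−1.1464) + e^(−3.4627) = 1.0000 + 0.31778 + 0.031345 = 1.3491.
P₀ = e^(−E₀/kT) / Z = 1.0000/1.3491 = 0.741.

0.741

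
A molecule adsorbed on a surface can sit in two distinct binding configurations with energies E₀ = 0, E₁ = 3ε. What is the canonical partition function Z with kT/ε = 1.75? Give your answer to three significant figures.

Z = 1.18

Eᵢ/kT = 0, 1.7143.
Z = Σ e^(−Eᵢ/kT) = e^(−0) + e^(−1.7143) = 1.0000 + 0.18009 = 1.1801.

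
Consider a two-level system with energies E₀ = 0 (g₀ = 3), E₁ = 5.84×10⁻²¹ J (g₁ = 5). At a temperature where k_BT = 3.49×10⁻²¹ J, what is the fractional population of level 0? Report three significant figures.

Eᵢ/kT = 0, 1.6734.
Z = Σ gᵢe^(−Eᵢ/kT) = 3·e^(−0) + 5·e^(−1.6734) = 3.0000 + 0.93804 = 3.9380.
P₀ = g₀ e^(−E₀/kT) / Z = 3.0000/3.9380 = 0.762.

0.762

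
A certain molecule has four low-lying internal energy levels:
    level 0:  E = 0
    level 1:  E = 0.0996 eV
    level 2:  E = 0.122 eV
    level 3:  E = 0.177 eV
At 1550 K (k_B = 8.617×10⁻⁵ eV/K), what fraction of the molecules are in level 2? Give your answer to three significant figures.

0.187

k_BT = 8.617×10⁻⁵ × 1550 K = 0.13356 eV.
Eᵢ/kT = 0, 0.74573, 0.91345, 1.3252.
Z = Σ e^(−Eᵢ/kT) = e^(−0) + e^(−0.74573) + e^(−0.91345) + e^(−1.3252) = 1.0000 + 0.47439 + 0.40114 + 0.26575 = 2.1413.
P₂ = e^(−E₂/kT) / Z = 0.40114/2.1413 = 0.187.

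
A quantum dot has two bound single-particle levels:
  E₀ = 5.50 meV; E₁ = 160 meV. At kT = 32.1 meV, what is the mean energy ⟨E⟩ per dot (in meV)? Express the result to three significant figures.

Eᵢ/kT = 0.17134, 4.9844.
Z = Σ e^(−Eᵢ/kT) = e^(−0.17134) + e^(−4.9844) = 0.84254 + 0.0068439 = 0.84938.
⟨E⟩ = Σ Eᵢ e^(−Eᵢ/kT) / Z = (5.50·0.84254 + 160·0.0068439) / 0.84938 = 6.74 meV.

6.74 meV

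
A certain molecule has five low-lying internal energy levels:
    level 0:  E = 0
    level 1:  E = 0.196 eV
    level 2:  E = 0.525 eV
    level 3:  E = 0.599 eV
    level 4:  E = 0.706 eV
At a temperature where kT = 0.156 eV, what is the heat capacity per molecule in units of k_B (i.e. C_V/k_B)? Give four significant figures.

0.8199

Eᵢ/kT = 0, 1.25641, 3.36538, 3.83974, 4.52564.
Z = Σ e^(−Eᵢ/kT) = e^(−0) + e^(−1.25641) + e^(−3.36538) + e^(−3.83974) + e^(−4.52564) = 1.00000 + 0.284674 + 0.0345489 + 0.0214992 + 0.0108278 = 1.35155.
⟨E⟩ = 0.0698877 eV, ⟨E²⟩ = 0.0248378 eV².
C_V/k_B = (⟨E²⟩ − ⟨E⟩²)/(kT)² = (0.0248378 − 0.00488429)/0.0243360 = 0.8199.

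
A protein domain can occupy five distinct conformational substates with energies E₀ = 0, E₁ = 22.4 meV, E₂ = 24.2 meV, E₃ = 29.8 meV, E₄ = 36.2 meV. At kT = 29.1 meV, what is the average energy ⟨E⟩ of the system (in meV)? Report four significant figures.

16.52 meV

Eᵢ/kT = 0, 0.769759, 0.831615, 1.02405, 1.24399.
Z = Σ e^(−Eᵢ/kT) = e^(−0) + e^(−0.769759) + e^(−0.831615) + e^(−1.02405) + e^(−1.24399) = 1.00000 + 0.463125 + 0.435346 + 0.359137 + 0.288232 = 2.54584.
⟨E⟩ = Σ Eᵢ e^(−Eᵢ/kT) / Z = (0·1.00000 + 22.4·0.463125 + 24.2·0.435346 + 29.8·0.359137 + 36.2·0.288232) / 2.54584 = 16.52 meV.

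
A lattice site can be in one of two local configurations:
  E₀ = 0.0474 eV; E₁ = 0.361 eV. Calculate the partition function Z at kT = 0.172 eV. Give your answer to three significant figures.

Eᵢ/kT = 0.27558, 2.0988.
Z = Σ e^(−Eᵢ/kT) = e^(−0.27558) + e^(−2.0988) = 0.75913 + 0.12260 = 0.88173.

Z = 0.882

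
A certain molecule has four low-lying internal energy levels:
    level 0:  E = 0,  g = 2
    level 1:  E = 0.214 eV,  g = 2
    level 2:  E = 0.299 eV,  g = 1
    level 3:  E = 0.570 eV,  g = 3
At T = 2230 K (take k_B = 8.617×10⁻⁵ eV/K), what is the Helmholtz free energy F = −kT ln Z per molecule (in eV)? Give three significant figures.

-0.213 eV

k_BT = 8.617×10⁻⁵ × 2230 K = 0.19216 eV.
Eᵢ/kT = 0, 1.1137, 1.5560, 2.9663.
Z = Σ gᵢe^(−Eᵢ/kT) = 2·e^(−0) + 2·e^(−1.1137) + 1·e^(−1.5560) + 3·e^(−2.9663) = 2.0000 + 0.65668 + 0.21098 + 0.15448 = 3.0221.
F = −kT ln Z = −0.19216 × ln(3.0221) = −0.19216 × 1.1060 = -0.213 eV.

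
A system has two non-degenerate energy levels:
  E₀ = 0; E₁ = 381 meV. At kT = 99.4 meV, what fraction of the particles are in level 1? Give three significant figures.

Eᵢ/kT = 0, 3.8330.
Z = Σ e^(−Eᵢ/kT) = e^(−0) + e^(−3.8330) = 1.0000 + 0.021645 = 1.0216.
P₁ = e^(−E₁/kT) / Z = 0.021645/1.0216 = 0.0212.

0.0212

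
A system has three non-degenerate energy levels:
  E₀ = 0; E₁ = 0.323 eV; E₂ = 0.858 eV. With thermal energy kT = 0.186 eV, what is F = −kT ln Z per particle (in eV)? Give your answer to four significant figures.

-0.03174 eV

Eᵢ/kT = 0, 1.73656, 4.61290.
Z = Σ e^(−Eᵢ/kT) = e^(−0) + e^(−1.73656) + e^(−4.61290) = 1.00000 + 0.176125 + 0.00992300 = 1.18605.
F = −kT ln Z = −0.186 × ln(1.18605) = −0.186 × 0.170628 = -0.03174 eV.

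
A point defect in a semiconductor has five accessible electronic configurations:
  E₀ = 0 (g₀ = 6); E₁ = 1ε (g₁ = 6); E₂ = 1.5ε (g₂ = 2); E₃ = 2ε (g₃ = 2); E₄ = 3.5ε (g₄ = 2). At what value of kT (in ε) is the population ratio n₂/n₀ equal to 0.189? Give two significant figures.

n₂/n₀ = (g₂/g₀) exp[−(E₂−E₀)/kT] = 0.189.
⇒ (E₂−E₀)/kT = ln((2/6)/0.189) = ln(1.764) = 0.5676.
kT = 1.5ε / 0.5676 = 2.6 ε.

2.6 ε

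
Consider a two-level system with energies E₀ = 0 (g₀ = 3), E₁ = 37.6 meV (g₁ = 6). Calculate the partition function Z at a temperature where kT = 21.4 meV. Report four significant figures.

Z = 4.035

Eᵢ/kT = 0, 1.75701.
Z = Σ gᵢe^(−Eᵢ/kT) = 3·e^(−0) + 6·e^(−1.75701) = 3.00000 + 1.03536 = 4.03536.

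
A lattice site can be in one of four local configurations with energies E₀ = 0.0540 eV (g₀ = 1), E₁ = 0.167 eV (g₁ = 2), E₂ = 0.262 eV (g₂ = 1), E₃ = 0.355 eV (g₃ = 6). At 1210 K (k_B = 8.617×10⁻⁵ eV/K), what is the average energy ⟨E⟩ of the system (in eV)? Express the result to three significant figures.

k_BT = 8.617×10⁻⁵ × 1210 K = 0.10427 eV.
Eᵢ/kT = 0.51789, 1.6016, 2.5127, 3.4046.
Z = Σ gᵢe^(−Eᵢ/kT) = 1·e^(−0.51789) + 2·e^(−1.6016) + 1·e^(−2.5127) + 6·e^(−3.4046) = 0.59578 + 0.40315 + 0.081049 + 0.19932 = 1.2793.
⟨E⟩ = Σ Eᵢ gᵢe^(−Eᵢ/kT) / Z = (0.0540·0.59578 + 0.167·0.40315 + 0.262·0.081049 + 0.355·0.19932) / 1.2793 = 0.150 eV.

0.150 eV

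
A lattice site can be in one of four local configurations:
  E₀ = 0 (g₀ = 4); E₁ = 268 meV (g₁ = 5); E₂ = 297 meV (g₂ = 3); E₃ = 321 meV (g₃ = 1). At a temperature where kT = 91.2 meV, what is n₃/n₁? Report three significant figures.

n₃/n₁ = (g₃/g₁) exp[−(E₃−E₁)/kT] = (1/5) × exp(−(53 meV)/(91.2 meV)) = (1/5) × exp(-0.58114) = 0.112.

0.112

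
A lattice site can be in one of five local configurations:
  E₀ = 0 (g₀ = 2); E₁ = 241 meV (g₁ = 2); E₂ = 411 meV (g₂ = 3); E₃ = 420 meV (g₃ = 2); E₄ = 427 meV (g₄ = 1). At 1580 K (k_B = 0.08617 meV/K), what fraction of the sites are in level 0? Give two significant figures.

0.76

k_BT = 0.08617 × 1580 K = 136.1 meV.
Eᵢ/kT = 0, 1.771, 3.020, 3.086, 3.137.
Z = Σ gᵢe^(−Eᵢ/kT) = 2·e^(−0) + 2·e^(−1.771) + 3·e^(−3.020) + 2·e^(−3.086) + 1·e^(−3.137) = 2.000 + 0.3403 + 0.1464 + 0.09137 + 0.04341 = 2.621.
P₀ = g₀ e^(−E₀/kT) / Z = 2.000/2.621 = 0.76.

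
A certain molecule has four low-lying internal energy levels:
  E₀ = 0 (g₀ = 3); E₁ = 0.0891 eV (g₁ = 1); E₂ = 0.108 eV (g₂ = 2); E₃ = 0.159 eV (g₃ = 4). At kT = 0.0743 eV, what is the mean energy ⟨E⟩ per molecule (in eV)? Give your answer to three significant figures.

0.0359 eV

Eᵢ/kT = 0, 1.1992, 1.4536, 2.1400.
Z = Σ gᵢe^(−Eᵢ/kT) = 3·e^(−0) + 1·e^(−1.1992) + 2·e^(−1.4536) + 4·e^(−2.1400) = 3.0000 + 0.30144 + 0.46745 + 0.47062 = 4.2395.
⟨E⟩ = Σ Eᵢ gᵢe^(−Eᵢ/kT) / Z = (0·3.0000 + 0.0891·0.30144 + 0.108·0.46745 + 0.159·0.47062) / 4.2395 = 0.0359 eV.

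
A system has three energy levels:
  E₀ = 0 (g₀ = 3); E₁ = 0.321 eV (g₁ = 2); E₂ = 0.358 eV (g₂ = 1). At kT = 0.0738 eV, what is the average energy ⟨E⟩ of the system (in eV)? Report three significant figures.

0.00366 eV

Eᵢ/kT = 0, 4.3496, 4.8509.
Z = Σ gᵢe^(−Eᵢ/kT) = 3·e^(−0) + 2·e^(−4.3496) + 1·e^(−4.8509) = 3.0000 + 0.025824 + 0.0078213 = 3.0336.
⟨E⟩ = Σ Eᵢ gᵢe^(−Eᵢ/kT) / Z = (0·3.0000 + 0.321·0.025824 + 0.358·0.0078213) / 3.0336 = 0.00366 eV.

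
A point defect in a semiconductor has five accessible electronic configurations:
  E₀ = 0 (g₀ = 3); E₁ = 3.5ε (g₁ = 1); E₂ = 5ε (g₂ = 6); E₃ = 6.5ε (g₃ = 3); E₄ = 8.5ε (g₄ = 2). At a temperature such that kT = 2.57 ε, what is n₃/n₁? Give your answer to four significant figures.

0.9336

n₃/n₁ = (g₃/g₁) exp[−(E₃−E₁)/kT] = (3/1) × exp(−(3.0ε)/(2.57ε)) = (3/1) × exp(-1.16732) = 0.9336.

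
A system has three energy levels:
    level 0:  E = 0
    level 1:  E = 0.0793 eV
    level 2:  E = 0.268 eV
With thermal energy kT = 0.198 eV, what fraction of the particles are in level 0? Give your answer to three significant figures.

Eᵢ/kT = 0, 0.40051, 1.3535.
Z = Σ e^(−Eᵢ/kT) = e^(−0) + e^(−0.40051) + e^(−1.3535) = 1.0000 + 0.66998 + 0.25833 = 1.9283.
P₀ = e^(−E₀/kT) / Z = 1.0000/1.9283 = 0.519.

0.519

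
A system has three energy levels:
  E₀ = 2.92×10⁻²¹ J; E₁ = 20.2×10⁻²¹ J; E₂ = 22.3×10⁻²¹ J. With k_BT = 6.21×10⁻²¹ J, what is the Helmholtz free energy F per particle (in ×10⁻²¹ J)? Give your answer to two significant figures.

Eᵢ/kT = 0.4702, 3.253, 3.591.
Z = Σ e^(−Eᵢ/kT) = e^(−0.4702) + e^(−3.253) + e^(−3.591) = 0.6249 + 0.03866 + 0.02757 = 0.6911.
F = −kT ln Z = −6.21 × ln(0.6911) = −6.21 × -0.3695 = 2.3 ×10⁻²¹ J.

2.3 ×10⁻²¹ J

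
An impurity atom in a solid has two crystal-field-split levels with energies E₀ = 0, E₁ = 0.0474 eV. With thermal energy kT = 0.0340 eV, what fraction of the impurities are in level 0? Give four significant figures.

0.8012

Eᵢ/kT = 0, 1.39412.
Z = Σ e^(−Eᵢ/kT) = e^(−0) + e^(−1.39412) = 1.00000 + 0.248051 = 1.24805.
P₀ = e^(−E₀/kT) / Z = 1.00000/1.24805 = 0.8012.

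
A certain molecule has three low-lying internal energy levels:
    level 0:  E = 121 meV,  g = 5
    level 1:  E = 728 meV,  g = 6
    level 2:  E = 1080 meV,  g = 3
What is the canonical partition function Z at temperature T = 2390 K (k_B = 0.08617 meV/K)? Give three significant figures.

k_BT = 0.08617 × 2390 K = 205.95 meV.
Eᵢ/kT = 0.58752, 3.5348, 5.2440.
Z = Σ gᵢe^(−Eᵢ/kT) = 5·e^(−0.58752) + 6·e^(−3.5348) + 3·e^(−5.2440) = 2.7785 + 0.17499 + 0.015837 = 2.9693.

Z = 2.97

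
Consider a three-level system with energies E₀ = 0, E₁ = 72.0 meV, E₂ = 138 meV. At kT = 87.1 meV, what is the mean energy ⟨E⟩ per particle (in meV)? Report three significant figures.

Eᵢ/kT = 0, 0.82664, 1.5844.
Z = Σ e^(−Eᵢ/kT) = e^(−0) + e^(−0.82664) + e^(−1.5844) = 1.0000 + 0.43752 + 0.20507 = 1.6426.
⟨E⟩ = Σ Eᵢ e^(−Eᵢ/kT) / Z = (0·1.0000 + 72.0·0.43752 + 138·0.20507) / 1.6426 = 36.4 meV.

36.4 meV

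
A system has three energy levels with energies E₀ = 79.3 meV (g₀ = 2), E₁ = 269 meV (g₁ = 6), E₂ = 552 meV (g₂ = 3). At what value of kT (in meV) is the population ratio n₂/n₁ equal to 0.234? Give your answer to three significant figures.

373 meV

n₂/n₁ = (g₂/g₁) exp[−(E₂−E₁)/kT] = 0.234.
⇒ (E₂−E₁)/kT = ln((3/6)/0.234) = ln(2.1368) = 0.75931.
kT = 283 meV / 0.75931 = 373 meV.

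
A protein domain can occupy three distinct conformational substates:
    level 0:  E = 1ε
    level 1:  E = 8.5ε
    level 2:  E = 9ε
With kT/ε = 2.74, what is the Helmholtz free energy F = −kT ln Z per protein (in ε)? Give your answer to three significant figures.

Eᵢ/kT = 0.36496, 3.1022, 3.2847.
Z = Σ e^(−Eᵢ/kT) = e^(−0.36496) + e^(−3.1022) + e^(−3.2847) = 0.69422 + 0.044950 + 0.037452 = 0.77662.
F = −kT ln Z = −2.74 × ln(0.77662) = −2.74 × -0.25280 = 0.693 ε.

0.693 ε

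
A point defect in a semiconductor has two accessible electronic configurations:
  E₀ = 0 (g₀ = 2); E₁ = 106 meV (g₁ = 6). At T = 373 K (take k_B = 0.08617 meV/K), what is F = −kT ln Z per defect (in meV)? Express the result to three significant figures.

k_BT = 0.08617 × 373 K = 32.141 meV.
Eᵢ/kT = 0, 3.2980.
Z = Σ gᵢe^(−Eᵢ/kT) = 2·e^(−0) + 6·e^(−3.2980) = 2.0000 + 0.22174 = 2.2217.
F = −kT ln Z = −32.141 × ln(2.2217) = −32.141 × 0.79827 = -25.7 meV.

-25.7 meV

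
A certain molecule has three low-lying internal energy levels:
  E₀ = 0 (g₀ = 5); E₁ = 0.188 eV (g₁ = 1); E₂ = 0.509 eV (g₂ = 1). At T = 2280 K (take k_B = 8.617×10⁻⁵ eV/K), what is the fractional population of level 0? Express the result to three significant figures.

0.916

k_BT = 8.617×10⁻⁵ × 2280 K = 0.19647 eV.
Eᵢ/kT = 0, 0.95689, 2.5907.
Z = Σ gᵢe^(−Eᵢ/kT) = 5·e^(−0) + 1·e^(−0.95689) + 1·e^(−2.5907) = 5.0000 + 0.38409 + 0.074968 = 5.4591.
P₀ = g₀ e^(−E₀/kT) / Z = 5.0000/5.4591 = 0.916.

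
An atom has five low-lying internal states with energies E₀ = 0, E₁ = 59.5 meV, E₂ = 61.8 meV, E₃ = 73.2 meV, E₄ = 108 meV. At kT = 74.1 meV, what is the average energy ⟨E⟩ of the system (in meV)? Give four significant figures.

42.57 meV

Eᵢ/kT = 0, 0.802969, 0.834008, 0.987854, 1.45749.
Z = Σ e^(−Eᵢ/kT) = e^(−0) + e^(−0.802969) + e^(−0.834008) + e^(−0.987854) + e^(−1.45749) = 1.00000 + 0.447997 + 0.434305 + 0.372375 + 0.232820 = 2.48750.
⟨E⟩ = Σ Eᵢ e^(−Eᵢ/kT) / Z = (0·1.00000 + 59.5·0.447997 + 61.8·0.434305 + 73.2·0.372375 + 108·0.232820) / 2.48750 = 42.57 meV.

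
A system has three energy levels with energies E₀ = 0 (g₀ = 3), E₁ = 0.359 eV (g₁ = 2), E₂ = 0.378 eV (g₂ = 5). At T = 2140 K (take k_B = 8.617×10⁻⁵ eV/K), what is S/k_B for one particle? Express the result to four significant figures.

1.846

k_BT = 8.617×10⁻⁵ × 2140 K = 0.184404 eV.
Eᵢ/kT = 0, 1.94681, 2.04985.
Z = Σ gᵢe^(−Eᵢ/kT) = 3·e^(−0) + 2·e^(−1.94681) + 5·e^(−2.04985) = 3.00000 + 0.285457 + 0.643771 = 3.92923.
⟨E⟩ = Σ EᵢPᵢ = 0.0880133 eV.
S/k_B = ln Z + ⟨E⟩/kT = ln(3.92923) + 0.0880133/0.184404 = 1.36844 + 0.477285 = 1.846.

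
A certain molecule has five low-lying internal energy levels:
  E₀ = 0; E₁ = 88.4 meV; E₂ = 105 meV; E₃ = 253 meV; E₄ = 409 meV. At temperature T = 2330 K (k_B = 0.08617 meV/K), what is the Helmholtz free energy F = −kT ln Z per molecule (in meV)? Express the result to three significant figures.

k_BT = 0.08617 × 2330 K = 200.78 meV.
Eᵢ/kT = 0, 0.44028, 0.52296, 1.2601, 2.0371.
Z = Σ e^(−Eᵢ/kT) = e^(−0) + e^(−0.44028) + e^(−0.52296) + e^(−1.2601) + e^(−2.0371) = 1.0000 + 0.64386 + 0.59276 + 0.28363 + 0.13041 = 2.6507.
F = −kT ln Z = −200.78 × ln(2.6507) = −200.78 × 0.97482 = -196 meV.

-196 meV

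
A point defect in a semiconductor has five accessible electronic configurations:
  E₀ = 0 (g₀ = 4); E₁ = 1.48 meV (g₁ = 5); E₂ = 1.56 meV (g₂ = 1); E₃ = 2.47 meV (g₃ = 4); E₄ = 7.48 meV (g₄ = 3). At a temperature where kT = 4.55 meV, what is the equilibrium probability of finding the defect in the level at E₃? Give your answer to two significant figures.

0.21

Eᵢ/kT = 0, 0.3253, 0.3429, 0.5429, 1.644.
Z = Σ gᵢe^(−Eᵢ/kT) = 4·e^(−0) + 5·e^(−0.3253) + 1·e^(−0.3429) + 4·e^(−0.5429) + 3·e^(−1.644) = 4.000 + 3.612 + 0.7097 + 2.324 + 0.5796 = 11.23.
P₃ = g₃ e^(−E₃/kT) / Z = 2.324/11.23 = 0.21.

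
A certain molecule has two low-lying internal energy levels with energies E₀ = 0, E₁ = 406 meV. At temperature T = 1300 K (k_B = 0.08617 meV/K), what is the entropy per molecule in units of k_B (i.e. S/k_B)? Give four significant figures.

0.1205

k_BT = 0.08617 × 1300 K = 112.021 meV.
Eᵢ/kT = 0, 3.62432.
Z = Σ e^(−Eᵢ/kT) = e^(−0) + e^(−3.62432) = 1.00000 + 0.0266672 = 1.02667.
⟨E⟩ = Σ EᵢPᵢ = 10.5456 meV.
S/k_B = ln Z + ⟨E⟩/kT = ln(1.02667) + 10.5456/112.021 = 0.0263206 + 0.0941395 = 0.1205.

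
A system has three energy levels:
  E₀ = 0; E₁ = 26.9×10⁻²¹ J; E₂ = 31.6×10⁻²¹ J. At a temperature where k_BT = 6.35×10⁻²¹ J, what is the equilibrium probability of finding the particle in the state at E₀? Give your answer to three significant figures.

Eᵢ/kT = 0, 4.2362, 4.9764.
Z = Σ e^(−Eᵢ/kT) = e^(−0) + e^(−4.2362) + e^(−4.9764) = 1.0000 + 0.014462 + 0.0068989 = 1.0214.
P₀ = e^(−E₀/kT) / Z = 1.0000/1.0214 = 0.979.

0.979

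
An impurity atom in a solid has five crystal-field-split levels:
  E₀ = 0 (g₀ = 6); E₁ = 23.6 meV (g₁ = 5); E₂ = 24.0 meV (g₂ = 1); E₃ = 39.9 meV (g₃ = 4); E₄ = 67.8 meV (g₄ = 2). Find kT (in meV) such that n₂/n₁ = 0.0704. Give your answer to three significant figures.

n₂/n₁ = (g₂/g₁) exp[−(E₂−E₁)/kT] = 0.0704.
⇒ (E₂−E₁)/kT = ln((1/5)/0.0704) = ln(2.8409) = 1.0441.
kT = 0.4 meV / 1.0441 = 0.383 meV.

0.383 meV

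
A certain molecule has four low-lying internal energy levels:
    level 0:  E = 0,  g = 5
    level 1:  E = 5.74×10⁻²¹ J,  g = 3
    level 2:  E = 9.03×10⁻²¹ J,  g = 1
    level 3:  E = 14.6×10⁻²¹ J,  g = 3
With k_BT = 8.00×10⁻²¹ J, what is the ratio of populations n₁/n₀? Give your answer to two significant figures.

n₁/n₀ = (g₁/g₀) exp[−(E₁−E₀)/kT] = (3/5) × exp(−(5.74 ×10⁻²¹ J)/(8.00 ×10⁻²¹ J)) = (3/5) × exp(-0.7175) = 0.29.

0.29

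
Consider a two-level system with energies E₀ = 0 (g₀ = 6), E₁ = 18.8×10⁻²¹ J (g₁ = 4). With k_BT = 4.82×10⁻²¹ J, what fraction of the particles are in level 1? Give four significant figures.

Eᵢ/kT = 0, 3.90041.
Z = Σ gᵢe^(−Eᵢ/kT) = 6·e^(−0) + 4·e^(−3.90041) = 6.00000 + 0.0809345 = 6.08093.
P₁ = g₁ e^(−E₁/kT) / Z = 0.0809345/6.08093 = 0.01331.

0.01331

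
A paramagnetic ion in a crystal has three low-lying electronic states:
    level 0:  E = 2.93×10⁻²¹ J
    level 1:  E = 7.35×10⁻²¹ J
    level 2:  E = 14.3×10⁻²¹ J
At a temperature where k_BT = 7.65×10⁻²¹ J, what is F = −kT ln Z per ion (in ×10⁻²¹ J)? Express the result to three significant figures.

Eᵢ/kT = 0.38301, 0.96078, 1.8693.
Z = Σ e^(−Eᵢ/kT) = e^(−0.38301) + e^(−0.96078) + e^(−1.8693) = 0.68181 + 0.38259 + 0.15423 = 1.2186.
F = −kT ln Z = −7.65 × ln(1.2186) = −7.65 × 0.19770 = -1.51 ×10⁻²¹ J.

-1.51 ×10⁻²¹ J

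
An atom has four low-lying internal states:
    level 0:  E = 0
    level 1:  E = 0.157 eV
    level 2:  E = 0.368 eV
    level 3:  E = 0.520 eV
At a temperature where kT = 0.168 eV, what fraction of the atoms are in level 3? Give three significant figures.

0.0292

Eᵢ/kT = 0, 0.93452, 2.1905, 3.0952.
Z = Σ e^(−Eᵢ/kT) = e^(−0) + e^(−0.93452) + e^(−2.1905) + e^(−3.0952) = 1.0000 + 0.39277 + 0.11186 + 0.045266 = 1.5499.
P₃ = e^(−E₃/kT) / Z = 0.045266/1.5499 = 0.0292.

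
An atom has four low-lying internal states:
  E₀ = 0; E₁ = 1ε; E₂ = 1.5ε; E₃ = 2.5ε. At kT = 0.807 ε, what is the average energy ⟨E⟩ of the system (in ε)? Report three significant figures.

0.427 ε

Eᵢ/kT = 0, 1.2392, 1.8587, 3.0979.
Z = Σ e^(−Eᵢ/kT) = e^(−0) + e^(−1.2392) + e^(−1.8587) + e^(−3.0979) = 1.0000 + 0.28962 + 0.15588 + 0.045144 = 1.4906.
⟨E⟩ = Σ Eᵢ e^(−Eᵢ/kT) / Z = (0·1.0000 + 1·0.28962 + 1.5·0.15588 + 2.5·0.045144) / 1.4906 = 0.427 ε.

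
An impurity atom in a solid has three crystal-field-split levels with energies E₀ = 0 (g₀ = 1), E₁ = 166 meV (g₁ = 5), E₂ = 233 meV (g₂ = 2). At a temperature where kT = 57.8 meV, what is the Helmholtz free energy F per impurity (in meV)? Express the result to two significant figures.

-16 meV

Eᵢ/kT = 0, 2.872, 4.031.
Z = Σ gᵢe^(−Eᵢ/kT) = 1·e^(−0) + 5·e^(−2.872) + 2·e^(−4.031) = 1.000 + 0.2829 + 0.03551 = 1.318.
F = −kT ln Z = −57.8 × ln(1.318) = −57.8 × 0.2761 = -16 meV.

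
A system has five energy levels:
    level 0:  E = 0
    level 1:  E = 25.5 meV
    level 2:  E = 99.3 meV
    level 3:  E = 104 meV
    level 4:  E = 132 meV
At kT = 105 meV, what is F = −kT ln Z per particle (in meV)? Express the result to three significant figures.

Eᵢ/kT = 0, 0.24286, 0.94571, 0.99048, 1.2571.
Z = Σ e^(−Eᵢ/kT) = e^(−0) + e^(−0.24286) + e^(−0.94571) + e^(−0.99048) + e^(−1.2571) = 1.0000 + 0.78438 + 0.38840 + 0.37140 + 0.28448 = 2.8287.
F = −kT ln Z = −105 × ln(2.8287) = −105 × 1.0398 = -109 meV.

-109 meV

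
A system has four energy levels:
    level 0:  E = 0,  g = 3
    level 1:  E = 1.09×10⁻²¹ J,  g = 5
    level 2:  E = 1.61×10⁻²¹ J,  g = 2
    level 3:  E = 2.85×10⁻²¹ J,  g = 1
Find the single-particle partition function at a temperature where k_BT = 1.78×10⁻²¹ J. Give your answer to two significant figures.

Z = 6.7

Eᵢ/kT = 0, 0.6124, 0.9045, 1.601.
Z = Σ gᵢe^(−Eᵢ/kT) = 3·e^(−0) + 5·e^(−0.6124) + 2·e^(−0.9045) + 1·e^(−1.601) = 3.000 + 2.710 + 0.8095 + 0.2017 = 6.721.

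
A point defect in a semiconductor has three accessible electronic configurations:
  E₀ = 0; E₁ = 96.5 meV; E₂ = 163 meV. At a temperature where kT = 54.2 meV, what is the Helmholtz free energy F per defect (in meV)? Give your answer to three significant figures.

Eᵢ/kT = 0, 1.7804, 3.0074.
Z = Σ e^(−Eᵢ/kT) = e^(−0) + e^(−1.7804) + e^(−3.0074) = 1.0000 + 0.16857 + 0.049420 = 1.2180.
F = −kT ln Z = −54.2 × ln(1.2180) = −54.2 × 0.19721 = -10.7 meV.

-10.7 meV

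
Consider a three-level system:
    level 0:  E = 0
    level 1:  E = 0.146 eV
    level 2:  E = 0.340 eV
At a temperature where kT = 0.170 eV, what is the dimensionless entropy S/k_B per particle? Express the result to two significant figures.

0.85

Eᵢ/kT = 0, 0.8588, 2.000.
Z = Σ e^(−Eᵢ/kT) = e^(−0) + e^(−0.8588) + e^(−2.000) = 1.000 + 0.4237 + 0.1353 = 1.559.
⟨E⟩ = Σ EᵢPᵢ = 0.06919 eV.
S/k_B = ln Z + ⟨E⟩/kT = ln(1.559) + 0.06919/0.170 = 0.4440 + 0.4070 = 0.85.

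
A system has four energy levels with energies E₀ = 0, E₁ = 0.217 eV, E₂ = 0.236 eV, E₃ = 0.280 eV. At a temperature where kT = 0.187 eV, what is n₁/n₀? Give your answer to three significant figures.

n₁/n₀ = exp[−(E₁−E₀)/kT] = exp(−(0.217 eV)/(0.187 eV)) = exp(-1.1604) = 0.313.

0.313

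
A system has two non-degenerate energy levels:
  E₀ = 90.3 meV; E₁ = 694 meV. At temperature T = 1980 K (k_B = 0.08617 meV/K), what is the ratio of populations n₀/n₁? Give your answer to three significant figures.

k_BT = 0.08617 × 1980 K = 170.62 meV.
n₀/n₁ = exp[−(E₀−E₁)/kT] = exp(−(-603.7 meV)/(170.62 meV)) = exp(3.5383) = 34.4.

34.4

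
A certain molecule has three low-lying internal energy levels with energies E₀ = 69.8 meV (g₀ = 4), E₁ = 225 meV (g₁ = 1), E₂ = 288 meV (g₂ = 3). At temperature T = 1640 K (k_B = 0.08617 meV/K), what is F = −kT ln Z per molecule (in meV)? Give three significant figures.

k_BT = 0.08617 × 1640 K = 141.32 meV.
Eᵢ/kT = 0.49391, 1.5921, 2.0379.
Z = Σ gᵢe^(−Eᵢ/kT) = 4·e^(−0.49391) + 1·e^(−1.5921) + 3·e^(−2.0379) = 2.4409 + 0.20350 + 0.39091 = 3.0353.
F = −kT ln Z = −141.32 × ln(3.0353) = −141.32 × 1.1103 = -157 meV.

-157 meV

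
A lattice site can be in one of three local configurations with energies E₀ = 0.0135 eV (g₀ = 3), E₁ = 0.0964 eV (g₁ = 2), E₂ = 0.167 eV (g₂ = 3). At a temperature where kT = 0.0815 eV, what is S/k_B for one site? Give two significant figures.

1.8

Eᵢ/kT = 0.1656, 1.183, 2.049.
Z = Σ gᵢe^(−Eᵢ/kT) = 3·e^(−0.1656) + 2·e^(−1.183) + 3·e^(−2.049) = 2.542 + 0.6127 + 0.3866 = 3.541.
⟨E⟩ = Σ EᵢPᵢ = 0.04460 eV.
S/k_B = ln Z + ⟨E⟩/kT = ln(3.541) + 0.04460/0.0815 = 1.264 + 0.5472 = 1.8.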